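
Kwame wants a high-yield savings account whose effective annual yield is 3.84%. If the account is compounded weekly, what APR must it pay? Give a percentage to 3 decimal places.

3.769%

(1 + r/52)^52 − 1 = 0.0384, so 1 + r/52 = 1.0384^(1/52).
r/52 = 0.000725, so r = 0.037695 = 3.769%.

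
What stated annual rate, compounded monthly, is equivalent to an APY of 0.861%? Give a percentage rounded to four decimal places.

(1 + r/12)^12 − 1 = 0.00861, so 1 + r/12 = 1.00861^(1/12).
r/12 = 0.000715, so r = 0.008576 = 0.8576%.

0.8576%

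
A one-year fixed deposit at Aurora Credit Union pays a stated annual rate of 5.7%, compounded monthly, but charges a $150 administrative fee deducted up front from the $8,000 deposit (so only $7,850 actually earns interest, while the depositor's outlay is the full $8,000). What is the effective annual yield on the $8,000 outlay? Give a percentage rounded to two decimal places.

3.87%

Value after one year: 7,850 × (1 + 0.057/12)^12 = 7,850 × 1.058513 = $8,309.33.
Effective yield on the $8,000 outlay: 8,309.33 / 8,000 − 1 = 0.038666 = 3.87%.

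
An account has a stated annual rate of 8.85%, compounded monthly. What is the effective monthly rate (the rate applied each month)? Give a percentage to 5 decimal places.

0.73750%

With a nominal annual rate compounded monthly, the periodic rate is the nominal rate divided by 12.
i = 0.0885 / 12 = 0.0073750 = 0.73750%.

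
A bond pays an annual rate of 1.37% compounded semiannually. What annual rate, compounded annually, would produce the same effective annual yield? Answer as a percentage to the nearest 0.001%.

EAR = (1 + 0.0137/2)^2 − 1 = 0.013747.
Compounded annually, the equivalent nominal rate is the EAR itself: 1.375%.

1.375%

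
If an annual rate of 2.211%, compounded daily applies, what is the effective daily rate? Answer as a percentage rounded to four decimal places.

With a nominal annual rate compounded daily, the periodic rate is the nominal rate divided by 365.
i = 0.02211 / 365 = 0.0000606 = 0.0061%.

0.0061%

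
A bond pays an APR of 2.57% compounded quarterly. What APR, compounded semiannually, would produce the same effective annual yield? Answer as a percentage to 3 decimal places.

EAR = (1 + 0.0257/4)^4 − 1 = 0.025949.
Solve (1 + r/2)^2 = 1.025949: r/2 = 1.025949^(1/2) − 1 = 0.012891, so r = 0.025783 = 2.578%.

2.578%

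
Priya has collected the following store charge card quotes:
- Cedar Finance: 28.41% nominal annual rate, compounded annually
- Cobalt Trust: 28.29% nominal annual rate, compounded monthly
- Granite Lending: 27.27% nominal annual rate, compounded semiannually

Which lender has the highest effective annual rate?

Cedar Finance: compounded annually, EAR = 28.410%
Cobalt Trust: (1 + 0.2829/12)^12 − 1 = 32.262%
Granite Lending: (1 + 0.2727/2)^2 − 1 = 29.129%
The highest effective annual rate is Cobalt Trust at 32.262%.

Cobalt Trust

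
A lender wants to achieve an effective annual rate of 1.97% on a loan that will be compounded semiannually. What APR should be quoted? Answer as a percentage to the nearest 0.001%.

1.960%

(1 + r/2)^2 − 1 = 0.0197, so 1 + r/2 = 1.0197^(1/2).
r/2 = 0.009802, so r = 0.019604 = 1.960%.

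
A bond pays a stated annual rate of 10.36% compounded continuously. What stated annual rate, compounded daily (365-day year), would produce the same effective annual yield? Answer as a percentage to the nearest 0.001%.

EAR under continuous compounding: e^0.1036 − 1 = 0.109157.
Solve (1 + r/365)^365 = 1.109157: r/365 = 1.109157^(1/365) − 1 = 0.000284, so r = 0.103615 = 10.361%.

10.361%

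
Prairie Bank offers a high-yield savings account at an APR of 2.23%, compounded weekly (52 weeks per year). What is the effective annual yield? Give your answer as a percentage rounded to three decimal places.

2.255%

EAR = (1 + 0.0223/52)^52 − 1.
= 1.022546 − 1 = 2.255%.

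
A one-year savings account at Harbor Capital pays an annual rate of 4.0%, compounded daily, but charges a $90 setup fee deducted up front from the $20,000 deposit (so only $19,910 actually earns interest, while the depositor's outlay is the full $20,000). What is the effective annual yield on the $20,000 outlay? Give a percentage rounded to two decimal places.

Value after one year: 19,910 × (1 + 0.040/365)^365 = 19,910 × 1.040808 = $20,722.50.
Effective yield on the $20,000 outlay: 20,722.50 / 20,000 − 1 = 0.036125 = 3.61%.

3.61%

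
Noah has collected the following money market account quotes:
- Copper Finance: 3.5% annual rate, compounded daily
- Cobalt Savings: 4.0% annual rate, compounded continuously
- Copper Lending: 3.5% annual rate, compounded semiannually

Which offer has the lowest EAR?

Copper Finance: (1 + 0.035/365)^365 − 1 = 3.562%
Cobalt Savings: e^0.040 − 1 = 4.081%
Copper Lending: (1 + 0.035/2)^2 − 1 = 3.531%
The lowest effective annual rate is Copper Lending at 3.531%.

Copper Lending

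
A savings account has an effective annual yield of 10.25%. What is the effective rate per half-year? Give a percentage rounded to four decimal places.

5.0000%

The per-half-year rate i satisfies (1 + i)^2 = 1 + 0.1025.
i = 1.1025^(1/2) − 1 = 0.0500000 = 5.0000%.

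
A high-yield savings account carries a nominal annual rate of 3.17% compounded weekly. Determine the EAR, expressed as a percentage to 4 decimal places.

3.2198%

EAR = (1 + 0.0317/52)^52 − 1.
= 1.032198 − 1 = 3.2198%.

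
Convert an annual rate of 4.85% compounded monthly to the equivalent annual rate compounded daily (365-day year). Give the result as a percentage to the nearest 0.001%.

EAR = (1 + 0.0485/12)^12 − 1 = 0.049593.
Solve (1 + r/365)^365 = 1.049593: r/365 = 1.049593^(1/365) − 1 = 0.000133, so r = 0.048405 = 4.841%.

4.841%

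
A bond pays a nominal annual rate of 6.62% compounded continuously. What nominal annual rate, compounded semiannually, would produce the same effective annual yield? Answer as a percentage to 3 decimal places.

6.731%

EAR under continuous compounding: e^0.0662 − 1 = 0.068440.
Solve (1 + r/2)^2 = 1.068440: r/2 = 1.068440^(1/2) − 1 = 0.033654, so r = 0.067308 = 6.731%.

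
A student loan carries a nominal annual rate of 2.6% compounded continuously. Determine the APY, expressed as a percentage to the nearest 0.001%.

With continuous compounding, EAR = e^0.026 − 1.
e^0.026 = 1.026341, so EAR = 0.026341 = 2.634%.

2.634%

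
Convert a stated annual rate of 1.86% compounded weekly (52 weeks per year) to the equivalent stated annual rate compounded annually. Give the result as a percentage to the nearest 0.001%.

EAR = (1 + 0.0186/52)^52 − 1 = 0.018771.
Compounded annually, the equivalent nominal rate is the EAR itself: 1.877%.

1.877%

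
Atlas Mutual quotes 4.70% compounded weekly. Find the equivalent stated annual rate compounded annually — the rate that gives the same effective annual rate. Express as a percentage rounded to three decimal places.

4.810%

EAR = (1 + 0.0470/52)^52 − 1 = 0.048100.
Compounded annually, the equivalent nominal rate is the EAR itself: 4.810%.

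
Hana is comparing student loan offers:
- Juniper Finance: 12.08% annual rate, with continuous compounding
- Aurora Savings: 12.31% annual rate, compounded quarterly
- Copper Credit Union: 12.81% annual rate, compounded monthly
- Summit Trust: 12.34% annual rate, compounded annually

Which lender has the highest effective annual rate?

Juniper Finance: e^0.1208 − 1 = 12.840%
Aurora Savings: (1 + 0.1231/4)^4 − 1 = 12.890%
Copper Credit Union: (1 + 0.1281/12)^12 − 1 = 13.590%
Summit Trust: compounded annually, EAR = 12.340%
The highest effective annual rate is Copper Credit Union at 13.590%.

Copper Credit Union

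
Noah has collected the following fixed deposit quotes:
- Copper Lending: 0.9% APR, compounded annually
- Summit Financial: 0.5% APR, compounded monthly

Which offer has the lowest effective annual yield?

Copper Lending: compounded annually, EAR = 0.900%
Summit Financial: (1 + 0.005/12)^12 − 1 = 0.501%
The lowest effective annual rate is Summit Financial at 0.501%.

Summit Financial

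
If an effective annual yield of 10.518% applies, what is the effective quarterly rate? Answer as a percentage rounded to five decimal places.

2.53172%

The per-quarter rate i satisfies (1 + i)^4 = 1 + 0.10518.
i = 1.10518^(1/4) − 1 = 0.0253172 = 2.53172%.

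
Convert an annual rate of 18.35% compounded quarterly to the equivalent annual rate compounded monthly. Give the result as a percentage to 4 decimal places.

18.0763%

EAR = (1 + 0.1835/4)^4 − 1 = 0.196518.
Solve (1 + r/12)^12 = 1.196518: r/12 = 1.196518^(1/12) − 1 = 0.015064, so r = 0.180763 = 18.0763%.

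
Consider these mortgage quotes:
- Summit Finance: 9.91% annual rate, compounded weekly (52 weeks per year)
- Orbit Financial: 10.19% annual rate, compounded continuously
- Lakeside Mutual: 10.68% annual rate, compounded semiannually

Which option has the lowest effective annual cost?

Summit Finance

Summit Finance: (1 + 0.0991/52)^52 − 1 = 10.407%
Orbit Financial: e^0.1019 − 1 = 10.727%
Lakeside Mutual: (1 + 0.1068/2)^2 − 1 = 10.965%
The lowest effective annual rate is Summit Finance at 10.407%.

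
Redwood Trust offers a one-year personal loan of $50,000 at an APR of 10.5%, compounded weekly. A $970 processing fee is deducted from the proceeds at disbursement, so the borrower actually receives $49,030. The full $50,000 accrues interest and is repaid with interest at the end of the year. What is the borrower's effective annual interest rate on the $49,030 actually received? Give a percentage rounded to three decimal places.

Amount owed after one year: 50,000 × (1 + 0.105/52)^52 = 50,000 × 1.110593 = $55,529.65.
Effective rate on net proceeds: 55,529.65 / 49,030 − 1 = 0.132565 = 13.256%.

13.256%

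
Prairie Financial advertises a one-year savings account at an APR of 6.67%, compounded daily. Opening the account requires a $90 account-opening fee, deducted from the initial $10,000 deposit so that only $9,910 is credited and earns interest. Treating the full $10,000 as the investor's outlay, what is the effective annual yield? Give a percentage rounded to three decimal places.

Value after one year: 9,910 × (1 + 0.0667/365)^365 = 9,910 × 1.068968 = $10,593.48.
Effective yield on the $10,000 outlay: 10,593.48 / 10,000 − 1 = 0.059348 = 5.935%.

5.935%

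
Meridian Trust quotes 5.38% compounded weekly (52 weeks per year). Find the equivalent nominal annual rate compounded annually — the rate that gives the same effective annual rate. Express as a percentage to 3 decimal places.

5.524%

EAR = (1 + 0.0538/52)^52 − 1 = 0.055244.
Compounded annually, the equivalent nominal rate is the EAR itself: 5.524%.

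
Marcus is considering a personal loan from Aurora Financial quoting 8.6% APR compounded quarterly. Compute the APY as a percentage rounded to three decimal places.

8.881%

EAR = (1 + 0.086/4)^4 − 1.
= (1 + 0.021500)^4 − 1 = 1.088813 − 1 = 8.881%.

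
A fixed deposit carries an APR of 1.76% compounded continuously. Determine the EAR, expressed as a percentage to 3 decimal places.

With continuous compounding, EAR = e^0.0176 − 1.
e^0.0176 = 1.017756, so EAR = 0.017756 = 1.776%.

1.776%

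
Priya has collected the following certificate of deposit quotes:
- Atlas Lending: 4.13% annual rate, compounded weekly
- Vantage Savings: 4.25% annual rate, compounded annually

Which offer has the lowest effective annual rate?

Atlas Lending

Atlas Lending: (1 + 0.0413/52)^52 − 1 = 4.215%
Vantage Savings: compounded annually, EAR = 4.250%
The lowest effective annual rate is Atlas Lending at 4.215%.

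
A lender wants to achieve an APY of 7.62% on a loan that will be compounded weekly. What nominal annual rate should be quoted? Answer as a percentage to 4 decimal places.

7.3488%

(1 + r/52)^52 − 1 = 0.0762, so 1 + r/52 = 1.0762^(1/52).
r/52 = 0.001413, so r = 0.073488 = 7.3488%.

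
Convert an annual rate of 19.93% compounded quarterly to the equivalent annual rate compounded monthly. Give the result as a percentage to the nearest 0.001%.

EAR = (1 + 0.1993/4)^4 − 1 = 0.214696.
Solve (1 + r/12)^12 = 1.214696: r/12 = 1.214696^(1/12) − 1 = 0.016340, so r = 0.196079 = 19.608%.

19.608%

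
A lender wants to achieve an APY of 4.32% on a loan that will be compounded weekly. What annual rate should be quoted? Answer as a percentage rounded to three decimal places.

(1 + r/52)^52 − 1 = 0.0432, so 1 + r/52 = 1.0432^(1/52).
r/52 = 0.000814, so r = 0.042310 = 4.231%.

4.231%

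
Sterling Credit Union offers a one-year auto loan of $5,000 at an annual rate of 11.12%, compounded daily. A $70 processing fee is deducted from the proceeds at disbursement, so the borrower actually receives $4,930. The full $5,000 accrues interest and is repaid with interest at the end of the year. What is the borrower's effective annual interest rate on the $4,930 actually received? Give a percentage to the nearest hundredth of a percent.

13.35%

Amount owed after one year: 5,000 × (1 + 0.1112/365)^365 = 5,000 × 1.117599 = $5,588.00.
Effective rate on net proceeds: 5,588.00 / 4,930 − 1 = 0.133468 = 13.35%.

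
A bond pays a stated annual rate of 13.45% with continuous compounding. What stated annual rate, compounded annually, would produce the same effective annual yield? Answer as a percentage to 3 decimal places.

EAR under continuous compounding: e^0.1345 − 1 = 0.143965.
Compounded annually, the equivalent nominal rate is the EAR itself: 14.396%.

14.396%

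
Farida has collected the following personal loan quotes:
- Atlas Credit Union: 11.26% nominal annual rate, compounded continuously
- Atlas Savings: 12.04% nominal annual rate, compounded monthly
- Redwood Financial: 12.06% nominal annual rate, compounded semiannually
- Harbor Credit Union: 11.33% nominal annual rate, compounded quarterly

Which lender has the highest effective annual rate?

Atlas Credit Union: e^0.1126 − 1 = 11.918%
Atlas Savings: (1 + 0.1204/12)^12 − 1 = 12.727%
Redwood Financial: (1 + 0.1206/2)^2 − 1 = 12.424%
Harbor Credit Union: (1 + 0.1133/4)^4 − 1 = 11.821%
The highest effective annual rate is Atlas Savings at 12.727%.

Atlas Savings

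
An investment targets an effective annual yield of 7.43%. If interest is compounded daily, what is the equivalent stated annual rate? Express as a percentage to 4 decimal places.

(1 + r/365)^365 − 1 = 0.0743, so 1 + r/365 = 1.0743^(1/365).
r/365 = 0.000196, so r = 0.071676 = 7.1676%.

7.1676%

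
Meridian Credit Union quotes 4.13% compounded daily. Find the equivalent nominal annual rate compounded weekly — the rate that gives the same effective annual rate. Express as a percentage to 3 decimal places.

EAR = (1 + 0.0413/365)^365 − 1 = 0.042162.
Solve (1 + r/52)^52 = 1.042162: r/52 = 1.042162^(1/52) − 1 = 0.000795, so r = 0.041314 = 4.131%.

4.131%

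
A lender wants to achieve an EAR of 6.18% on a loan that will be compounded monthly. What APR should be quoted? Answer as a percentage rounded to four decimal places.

(1 + r/12)^12 − 1 = 0.0618, so 1 + r/12 = 1.0618^(1/12).
r/12 = 0.005010, so r = 0.060116 = 6.0116%.

6.0116%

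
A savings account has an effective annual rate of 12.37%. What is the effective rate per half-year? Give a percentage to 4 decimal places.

6.0047%

The per-half-year rate i satisfies (1 + i)^2 = 1 + 0.1237.
i = 1.1237^(1/2) − 1 = 0.0600472 = 6.0047%.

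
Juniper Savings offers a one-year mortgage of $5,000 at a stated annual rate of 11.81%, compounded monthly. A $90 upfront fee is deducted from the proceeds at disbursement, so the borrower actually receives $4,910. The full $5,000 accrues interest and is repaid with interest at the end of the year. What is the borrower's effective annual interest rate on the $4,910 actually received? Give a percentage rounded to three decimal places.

Amount owed after one year: 5,000 × (1 + 0.1181/12)^12 = 5,000 × 1.124707 = $5,623.54.
Effective rate on net proceeds: 5,623.54 / 4,910 − 1 = 0.145323 = 14.532%.

14.532%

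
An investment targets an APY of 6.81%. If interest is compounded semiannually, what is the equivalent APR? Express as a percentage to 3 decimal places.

6.698%

(1 + r/2)^2 − 1 = 0.0681, so 1 + r/2 = 1.0681^(1/2).
r/2 = 0.033489, so r = 0.066978 = 6.698%.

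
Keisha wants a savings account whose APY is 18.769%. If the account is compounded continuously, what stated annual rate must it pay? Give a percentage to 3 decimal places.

Continuous: nominal r satisfies e^r − 1 = 0.18769.
r = ln(1 + 0.18769) = ln(1.18769) = 0.172010 = 17.201%.

17.201%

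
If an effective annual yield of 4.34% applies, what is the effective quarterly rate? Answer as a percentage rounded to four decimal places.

The per-quarter rate i satisfies (1 + i)^4 = 1 + 0.0434.
i = 1.0434^(1/4) − 1 = 0.0106778 = 1.0678%.

1.0678%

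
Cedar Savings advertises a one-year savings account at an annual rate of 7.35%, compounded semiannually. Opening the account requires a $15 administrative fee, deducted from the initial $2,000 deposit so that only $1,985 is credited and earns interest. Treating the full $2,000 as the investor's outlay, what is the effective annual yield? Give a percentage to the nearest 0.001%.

6.679%

Value after one year: 1,985 × (1 + 0.0735/2)^2 = 1,985 × 1.074851 = $2,133.58.
Effective yield on the $2,000 outlay: 2,133.58 / 2,000 − 1 = 0.066789 = 6.679%.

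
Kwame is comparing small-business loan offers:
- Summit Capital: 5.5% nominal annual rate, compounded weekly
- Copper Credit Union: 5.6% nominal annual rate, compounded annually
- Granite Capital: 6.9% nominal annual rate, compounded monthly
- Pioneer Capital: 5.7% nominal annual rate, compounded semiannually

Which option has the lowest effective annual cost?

Copper Credit Union

Summit Capital: (1 + 0.055/52)^52 − 1 = 5.651%
Copper Credit Union: compounded annually, EAR = 5.600%
Granite Capital: (1 + 0.069/12)^12 − 1 = 7.122%
Pioneer Capital: (1 + 0.057/2)^2 − 1 = 5.781%
The lowest effective annual rate is Copper Credit Union at 5.600%.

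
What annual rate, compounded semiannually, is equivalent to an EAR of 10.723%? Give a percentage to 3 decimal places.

10.450%

(1 + r/2)^2 − 1 = 0.10723, so 1 + r/2 = 1.10723^(1/2).
r/2 = 0.052250, so r = 0.104500 = 10.450%.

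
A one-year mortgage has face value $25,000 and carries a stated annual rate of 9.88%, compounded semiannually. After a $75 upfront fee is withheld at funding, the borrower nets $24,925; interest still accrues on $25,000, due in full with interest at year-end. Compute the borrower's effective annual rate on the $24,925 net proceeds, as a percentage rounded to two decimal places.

Amount owed after one year: 25,000 × (1 + 0.0988/2)^2 = 25,000 × 1.101240 = $27,531.01.
Effective rate on net proceeds: 27,531.01 / 24,925 − 1 = 0.104554 = 10.46%.

10.46%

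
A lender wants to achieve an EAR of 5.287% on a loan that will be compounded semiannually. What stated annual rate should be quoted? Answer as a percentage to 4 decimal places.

5.2189%

(1 + r/2)^2 − 1 = 0.05287, so 1 + r/2 = 1.05287^(1/2).
r/2 = 0.026095, so r = 0.052189 = 5.2189%.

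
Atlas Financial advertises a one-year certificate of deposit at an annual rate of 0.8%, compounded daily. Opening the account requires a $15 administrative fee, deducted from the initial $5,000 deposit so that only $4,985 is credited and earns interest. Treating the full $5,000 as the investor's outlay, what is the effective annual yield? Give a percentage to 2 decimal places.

Value after one year: 4,985 × (1 + 0.008/365)^365 = 4,985 × 1.008032 = $5,025.04.
Effective yield on the $5,000 outlay: 5,025.04 / 5,000 − 1 = 0.005008 = 0.50%.

0.50%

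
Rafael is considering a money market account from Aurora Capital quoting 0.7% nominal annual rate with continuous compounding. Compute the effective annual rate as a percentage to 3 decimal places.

0.702%

With continuous compounding, EAR = e^0.007 − 1.
e^0.007 = 1.007025, so EAR = 0.007025 = 0.702%.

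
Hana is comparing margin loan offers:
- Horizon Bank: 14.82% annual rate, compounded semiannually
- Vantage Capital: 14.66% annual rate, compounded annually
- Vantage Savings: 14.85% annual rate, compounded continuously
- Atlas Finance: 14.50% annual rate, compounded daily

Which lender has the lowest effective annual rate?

Vantage Capital

Horizon Bank: (1 + 0.1482/2)^2 − 1 = 15.369%
Vantage Capital: compounded annually, EAR = 14.660%
Vantage Savings: e^0.1485 − 1 = 16.009%
Atlas Finance: (1 + 0.1450/365)^365 − 1 = 15.601%
The lowest effective annual rate is Vantage Capital at 14.660%.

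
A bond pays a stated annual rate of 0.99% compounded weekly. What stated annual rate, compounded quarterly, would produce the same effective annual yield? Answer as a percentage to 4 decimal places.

0.9911%

EAR = (1 + 0.0099/52)^52 − 1 = 0.009948.
Solve (1 + r/4)^4 = 1.009948: r/4 = 1.009948^(1/4) − 1 = 0.002478, so r = 0.009911 = 0.9911%.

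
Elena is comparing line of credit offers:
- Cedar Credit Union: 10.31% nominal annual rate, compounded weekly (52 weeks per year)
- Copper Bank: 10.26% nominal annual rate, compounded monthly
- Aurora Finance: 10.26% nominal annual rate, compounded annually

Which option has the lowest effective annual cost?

Aurora Finance

Cedar Credit Union: (1 + 0.1031/52)^52 − 1 = 10.849%
Copper Bank: (1 + 0.1026/12)^12 − 1 = 10.756%
Aurora Finance: compounded annually, EAR = 10.260%
The lowest effective annual rate is Aurora Finance at 10.260%.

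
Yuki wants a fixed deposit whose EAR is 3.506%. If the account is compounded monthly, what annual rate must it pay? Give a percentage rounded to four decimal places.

3.4509%

(1 + r/12)^12 − 1 = 0.03506, so 1 + r/12 = 1.03506^(1/12).
r/12 = 0.002876, so r = 0.034509 = 3.4509%.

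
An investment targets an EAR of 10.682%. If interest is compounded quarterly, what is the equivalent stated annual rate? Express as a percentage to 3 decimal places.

10.279%

(1 + r/4)^4 − 1 = 0.10682, so 1 + r/4 = 1.10682^(1/4).
r/4 = 0.025697, so r = 0.102790 = 10.279%.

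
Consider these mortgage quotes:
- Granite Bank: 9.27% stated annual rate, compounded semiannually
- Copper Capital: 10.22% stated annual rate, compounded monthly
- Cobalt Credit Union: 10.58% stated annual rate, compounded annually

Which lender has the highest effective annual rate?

Granite Bank: (1 + 0.0927/2)^2 − 1 = 9.485%
Copper Capital: (1 + 0.1022/12)^12 − 1 = 10.713%
Cobalt Credit Union: compounded annually, EAR = 10.580%
The highest effective annual rate is Copper Capital at 10.713%.

Copper Capital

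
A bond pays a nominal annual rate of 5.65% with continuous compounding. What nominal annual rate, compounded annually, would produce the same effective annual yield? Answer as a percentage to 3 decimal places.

EAR under continuous compounding: e^0.0565 − 1 = 0.058127.
Compounded annually, the equivalent nominal rate is the EAR itself: 5.813%.

5.813%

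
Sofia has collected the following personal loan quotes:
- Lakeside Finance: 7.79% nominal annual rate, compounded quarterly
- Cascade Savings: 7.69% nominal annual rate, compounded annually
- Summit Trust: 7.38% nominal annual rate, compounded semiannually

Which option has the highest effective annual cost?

Lakeside Finance

Lakeside Finance: (1 + 0.0779/4)^4 − 1 = 8.021%
Cascade Savings: compounded annually, EAR = 7.690%
Summit Trust: (1 + 0.0738/2)^2 − 1 = 7.516%
The highest effective annual rate is Lakeside Finance at 8.021%.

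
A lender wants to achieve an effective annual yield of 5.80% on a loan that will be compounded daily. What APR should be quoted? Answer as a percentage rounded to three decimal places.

(1 + r/365)^365 − 1 = 0.0580, so 1 + r/365 = 1.0580^(1/365).
r/365 = 0.000154, so r = 0.056385 = 5.638%.

5.638%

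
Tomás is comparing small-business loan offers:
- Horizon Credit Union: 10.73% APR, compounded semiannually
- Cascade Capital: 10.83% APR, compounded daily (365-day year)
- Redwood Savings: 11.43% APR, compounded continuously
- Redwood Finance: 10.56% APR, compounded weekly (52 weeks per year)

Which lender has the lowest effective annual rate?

Horizon Credit Union

Horizon Credit Union: (1 + 0.1073/2)^2 − 1 = 11.018%
Cascade Capital: (1 + 0.1083/365)^365 − 1 = 11.436%
Redwood Savings: e^0.1143 − 1 = 12.109%
Redwood Finance: (1 + 0.1056/52)^52 − 1 = 11.126%
The lowest effective annual rate is Horizon Credit Union at 11.018%.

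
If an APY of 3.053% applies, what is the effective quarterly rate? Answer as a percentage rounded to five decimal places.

The per-quarter rate i satisfies (1 + i)^4 = 1 + 0.03053.
i = 1.03053^(1/4) − 1 = 0.0075466 = 0.75466%.

0.75466%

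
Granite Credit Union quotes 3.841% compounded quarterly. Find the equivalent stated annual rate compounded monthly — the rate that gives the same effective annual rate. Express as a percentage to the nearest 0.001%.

3.829%

EAR = (1 + 0.03841/4)^4 − 1 = 0.038967.
Solve (1 + r/12)^12 = 1.038967: r/12 = 1.038967^(1/12) − 1 = 0.003191, so r = 0.038288 = 3.829%.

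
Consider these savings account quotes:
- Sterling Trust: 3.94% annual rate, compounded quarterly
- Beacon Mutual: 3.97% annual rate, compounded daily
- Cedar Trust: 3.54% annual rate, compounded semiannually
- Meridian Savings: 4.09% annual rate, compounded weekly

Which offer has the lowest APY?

Cedar Trust

Sterling Trust: (1 + 0.0394/4)^4 − 1 = 3.999%
Beacon Mutual: (1 + 0.0397/365)^365 − 1 = 4.050%
Cedar Trust: (1 + 0.0354/2)^2 − 1 = 3.571%
Meridian Savings: (1 + 0.0409/52)^52 − 1 = 4.173%
The lowest effective annual rate is Cedar Trust at 3.571%.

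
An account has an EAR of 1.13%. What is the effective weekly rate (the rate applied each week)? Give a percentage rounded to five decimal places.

0.02161%

The per-week rate i satisfies (1 + i)^52 = 1 + 0.0113.
i = 1.0113^(1/52) − 1 = 0.0002161 = 0.02161%.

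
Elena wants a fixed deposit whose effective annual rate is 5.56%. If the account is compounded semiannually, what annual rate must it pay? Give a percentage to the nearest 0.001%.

5.485%

(1 + r/2)^2 − 1 = 0.0556, so 1 + r/2 = 1.0556^(1/2).
r/2 = 0.027424, so r = 0.054848 = 5.485%.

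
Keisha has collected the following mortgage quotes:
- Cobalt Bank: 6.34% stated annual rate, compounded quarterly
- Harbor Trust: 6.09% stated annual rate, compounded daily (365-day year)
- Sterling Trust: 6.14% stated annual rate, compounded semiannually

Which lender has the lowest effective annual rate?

Cobalt Bank: (1 + 0.0634/4)^4 − 1 = 6.492%
Harbor Trust: (1 + 0.0609/365)^365 − 1 = 6.279%
Sterling Trust: (1 + 0.0614/2)^2 − 1 = 6.234%
The lowest effective annual rate is Sterling Trust at 6.234%.

Sterling Trust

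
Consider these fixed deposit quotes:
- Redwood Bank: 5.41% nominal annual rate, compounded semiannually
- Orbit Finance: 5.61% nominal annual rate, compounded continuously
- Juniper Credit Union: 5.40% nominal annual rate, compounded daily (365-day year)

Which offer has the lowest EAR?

Redwood Bank

Redwood Bank: (1 + 0.0541/2)^2 − 1 = 5.483%
Orbit Finance: e^0.0561 − 1 = 5.770%
Juniper Credit Union: (1 + 0.0540/365)^365 − 1 = 5.548%
The lowest effective annual rate is Redwood Bank at 5.483%.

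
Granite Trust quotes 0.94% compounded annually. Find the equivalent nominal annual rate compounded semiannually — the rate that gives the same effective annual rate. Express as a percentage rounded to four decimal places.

Compounded annually, EAR = nominal = 0.009400.
Solve (1 + r/2)^2 = 1.009400: r/2 = 1.009400^(1/2) − 1 = 0.004689, so r = 0.009378 = 0.9378%.

0.9378%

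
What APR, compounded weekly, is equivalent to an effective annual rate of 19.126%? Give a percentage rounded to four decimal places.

17.5306%

(1 + r/52)^52 − 1 = 0.19126, so 1 + r/52 = 1.19126^(1/52).
r/52 = 0.003371, so r = 0.175306 = 17.5306%.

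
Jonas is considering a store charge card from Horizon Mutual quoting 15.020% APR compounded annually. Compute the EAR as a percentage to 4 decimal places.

Annual compounding means the effective rate equals the nominal rate: 15.0200%.

15.0200%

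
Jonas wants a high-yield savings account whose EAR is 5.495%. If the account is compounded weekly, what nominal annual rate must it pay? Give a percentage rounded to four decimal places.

(1 + r/52)^52 − 1 = 0.05495, so 1 + r/52 = 1.05495^(1/52).
r/52 = 0.001029, so r = 0.053521 = 5.3521%.

5.3521%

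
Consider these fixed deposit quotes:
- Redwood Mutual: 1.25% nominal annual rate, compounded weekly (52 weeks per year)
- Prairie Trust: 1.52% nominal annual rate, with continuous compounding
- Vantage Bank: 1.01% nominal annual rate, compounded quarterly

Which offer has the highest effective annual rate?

Redwood Mutual: (1 + 0.0125/52)^52 − 1 = 1.258%
Prairie Trust: e^0.0152 − 1 = 1.532%
Vantage Bank: (1 + 0.0101/4)^4 − 1 = 1.014%
The highest effective annual rate is Prairie Trust at 1.532%.

Prairie Trust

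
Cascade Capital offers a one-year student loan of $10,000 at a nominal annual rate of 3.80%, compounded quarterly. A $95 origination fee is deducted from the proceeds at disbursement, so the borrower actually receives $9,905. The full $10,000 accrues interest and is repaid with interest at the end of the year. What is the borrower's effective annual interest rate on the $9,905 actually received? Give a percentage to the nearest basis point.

4.85%

Amount owed after one year: 10,000 × (1 + 0.0380/4)^4 = 10,000 × 1.038545 = $10,385.45.
Effective rate on net proceeds: 10,385.45 / 9,905 − 1 = 0.048506 = 4.85%.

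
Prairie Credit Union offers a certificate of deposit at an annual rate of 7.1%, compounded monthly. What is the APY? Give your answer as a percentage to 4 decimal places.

7.3357%

EAR = (1 + 0.071/12)^12 − 1.
= (1 + 0.005917)^12 − 1 = 1.073357 − 1 = 7.3357%.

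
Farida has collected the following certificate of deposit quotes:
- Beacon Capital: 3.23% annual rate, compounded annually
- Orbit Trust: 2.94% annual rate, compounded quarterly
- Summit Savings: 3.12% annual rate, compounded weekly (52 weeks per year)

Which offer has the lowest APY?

Beacon Capital: compounded annually, EAR = 3.230%
Orbit Trust: (1 + 0.0294/4)^4 − 1 = 2.973%
Summit Savings: (1 + 0.0312/52)^52 − 1 = 3.168%
The lowest effective annual rate is Orbit Trust at 2.973%.

Orbit Trust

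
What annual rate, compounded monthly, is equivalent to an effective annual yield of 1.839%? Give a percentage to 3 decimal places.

(1 + r/12)^12 − 1 = 0.01839, so 1 + r/12 = 1.01839^(1/12).
r/12 = 0.001520, so r = 0.018237 = 1.824%.

1.824%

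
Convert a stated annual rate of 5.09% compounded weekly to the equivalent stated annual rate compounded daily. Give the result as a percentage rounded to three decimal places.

EAR = (1 + 0.0509/52)^52 − 1 = 0.052191.
Solve (1 + r/365)^365 = 1.052191: r/365 = 1.052191^(1/365) − 1 = 0.000139, so r = 0.050879 = 5.088%.

5.088%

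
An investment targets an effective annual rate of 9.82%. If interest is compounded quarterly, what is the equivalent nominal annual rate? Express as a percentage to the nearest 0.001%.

(1 + r/4)^4 − 1 = 0.0982, so 1 + r/4 = 1.0982^(1/4).
r/4 = 0.023694, so r = 0.094778 = 9.478%.

9.478%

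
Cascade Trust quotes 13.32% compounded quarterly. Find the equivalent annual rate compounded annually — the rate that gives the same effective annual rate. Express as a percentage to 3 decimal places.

14.000%

EAR = (1 + 0.1332/4)^4 − 1 = 0.140002.
Compounded annually, the equivalent nominal rate is the EAR itself: 14.000%.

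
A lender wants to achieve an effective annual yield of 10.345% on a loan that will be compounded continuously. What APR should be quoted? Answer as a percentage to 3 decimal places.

9.844%

Continuous: nominal r satisfies e^r − 1 = 0.10345.
r = ln(1 + 0.10345) = ln(1.10345) = 0.098442 = 9.844%.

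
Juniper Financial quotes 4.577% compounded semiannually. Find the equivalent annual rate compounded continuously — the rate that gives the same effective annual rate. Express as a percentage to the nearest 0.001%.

EAR = (1 + 0.04577/2)^2 − 1 = 0.046294.
Equivalent continuous rate: r = ln(1 + 0.046294) = 0.045254 = 4.525%.

4.525%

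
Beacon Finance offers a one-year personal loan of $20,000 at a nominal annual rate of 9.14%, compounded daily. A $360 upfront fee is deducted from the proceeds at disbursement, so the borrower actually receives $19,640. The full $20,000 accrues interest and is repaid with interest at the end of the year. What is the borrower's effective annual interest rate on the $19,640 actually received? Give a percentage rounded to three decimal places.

11.578%

Amount owed after one year: 20,000 × (1 + 0.0914/365)^365 = 20,000 × 1.095695 = $21,913.89.
Effective rate on net proceeds: 21,913.89 / 19,640 − 1 = 0.115779 = 11.578%.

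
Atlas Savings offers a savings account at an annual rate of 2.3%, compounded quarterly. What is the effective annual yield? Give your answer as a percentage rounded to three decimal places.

2.320%

EAR = (1 + 0.023/4)^4 − 1.
= 1.023199 − 1 = 2.320%.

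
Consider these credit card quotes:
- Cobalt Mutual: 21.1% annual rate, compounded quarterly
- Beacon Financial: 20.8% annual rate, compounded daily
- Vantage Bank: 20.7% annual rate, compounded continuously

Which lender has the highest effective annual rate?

Beacon Financial

Cobalt Mutual: (1 + 0.211/4)^4 − 1 = 22.829%
Beacon Financial: (1 + 0.208/365)^365 − 1 = 23.114%
Vantage Bank: e^0.207 − 1 = 22.998%
The highest effective annual rate is Beacon Financial at 23.114%.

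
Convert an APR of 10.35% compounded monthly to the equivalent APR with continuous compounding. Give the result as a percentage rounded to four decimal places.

10.3056%

EAR = (1 + 0.1035/12)^12 − 1 = 0.108554.
Equivalent continuous rate: r = ln(1 + 0.108554) = 0.103056 = 10.3056%.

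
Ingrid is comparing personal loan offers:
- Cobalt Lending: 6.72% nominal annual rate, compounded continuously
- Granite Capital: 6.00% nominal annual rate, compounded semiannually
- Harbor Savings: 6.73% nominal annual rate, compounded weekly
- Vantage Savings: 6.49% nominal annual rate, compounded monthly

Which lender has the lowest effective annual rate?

Cobalt Lending: e^0.0672 − 1 = 6.951%
Granite Capital: (1 + 0.0600/2)^2 − 1 = 6.090%
Harbor Savings: (1 + 0.0673/52)^52 − 1 = 6.957%
Vantage Savings: (1 + 0.0649/12)^12 − 1 = 6.687%
The lowest effective annual rate is Granite Capital at 6.090%.

Granite Capital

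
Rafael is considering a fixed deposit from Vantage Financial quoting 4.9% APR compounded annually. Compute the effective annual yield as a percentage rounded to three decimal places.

4.900%

Annual compounding means the effective rate equals the nominal rate: 4.900%.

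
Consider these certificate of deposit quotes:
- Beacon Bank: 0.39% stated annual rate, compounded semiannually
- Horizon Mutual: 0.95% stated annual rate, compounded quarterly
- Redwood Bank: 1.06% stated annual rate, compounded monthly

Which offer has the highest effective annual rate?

Redwood Bank

Beacon Bank: (1 + 0.0039/2)^2 − 1 = 0.390%
Horizon Mutual: (1 + 0.0095/4)^4 − 1 = 0.953%
Redwood Bank: (1 + 0.0106/12)^12 − 1 = 1.065%
The highest effective annual rate is Redwood Bank at 1.065%.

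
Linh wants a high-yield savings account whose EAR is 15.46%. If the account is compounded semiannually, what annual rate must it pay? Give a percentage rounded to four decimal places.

14.9046%

(1 + r/2)^2 − 1 = 0.1546, so 1 + r/2 = 1.1546^(1/2).
r/2 = 0.074523, so r = 0.149046 = 14.9046%.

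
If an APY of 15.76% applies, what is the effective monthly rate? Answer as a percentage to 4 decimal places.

1.2270%

The per-month rate i satisfies (1 + i)^12 = 1 + 0.1576.
i = 1.1576^(1/12) − 1 = 0.0122704 = 1.2270%.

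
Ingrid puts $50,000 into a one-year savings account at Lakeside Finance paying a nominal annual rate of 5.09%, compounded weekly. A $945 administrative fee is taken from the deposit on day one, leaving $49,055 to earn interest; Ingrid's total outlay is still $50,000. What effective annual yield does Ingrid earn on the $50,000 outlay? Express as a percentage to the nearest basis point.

3.23%

Value after one year: 49,055 × (1 + 0.0509/52)^52 = 49,055 × 1.052191 = $51,615.25.
Effective yield on the $50,000 outlay: 51,615.25 / 50,000 − 1 = 0.032305 = 3.23%.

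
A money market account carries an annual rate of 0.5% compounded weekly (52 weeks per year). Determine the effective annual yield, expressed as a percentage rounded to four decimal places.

0.5012%

EAR = (1 + 0.005/52)^52 − 1.
= (1 + 0.000096)^52 − 1 = 1.005012 − 1 = 0.5012%.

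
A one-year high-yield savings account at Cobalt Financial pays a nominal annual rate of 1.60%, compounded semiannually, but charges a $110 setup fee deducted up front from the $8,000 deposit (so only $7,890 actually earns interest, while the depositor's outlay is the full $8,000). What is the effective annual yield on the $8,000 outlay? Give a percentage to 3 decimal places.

Value after one year: 7,890 × (1 + 0.0160/2)^2 = 7,890 × 1.016064 = $8,016.74.
Effective yield on the $8,000 outlay: 8,016.74 / 8,000 − 1 = 0.002093 = 0.209%.

0.209%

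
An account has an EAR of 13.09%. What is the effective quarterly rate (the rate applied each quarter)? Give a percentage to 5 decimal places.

3.12312%

The per-quarter rate i satisfies (1 + i)^4 = 1 + 0.1309.
i = 1.1309^(1/4) − 1 = 0.0312312 = 3.12312%.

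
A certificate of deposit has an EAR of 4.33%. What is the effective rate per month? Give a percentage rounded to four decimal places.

0.3539%

The per-month rate i satisfies (1 + i)^12 = 1 + 0.0433.
i = 1.0433^(1/12) − 1 = 0.0035386 = 0.3539%.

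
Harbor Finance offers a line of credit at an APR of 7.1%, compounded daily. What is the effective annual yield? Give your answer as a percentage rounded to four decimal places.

EAR = (1 + 0.071/365)^365 − 1.
= 1.073574 − 1 = 7.3574%.

7.3574%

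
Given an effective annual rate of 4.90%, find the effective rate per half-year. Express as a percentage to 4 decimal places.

2.4207%

The per-half-year rate i satisfies (1 + i)^2 = 1 + 0.0490.
i = 1.0490^(1/2) − 1 = 0.0242070 = 2.4207%.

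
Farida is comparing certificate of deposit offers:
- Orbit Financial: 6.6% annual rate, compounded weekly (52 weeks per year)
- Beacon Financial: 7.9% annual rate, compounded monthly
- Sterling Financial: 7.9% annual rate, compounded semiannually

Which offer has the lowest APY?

Orbit Financial: (1 + 0.066/52)^52 − 1 = 6.818%
Beacon Financial: (1 + 0.079/12)^12 − 1 = 8.192%
Sterling Financial: (1 + 0.079/2)^2 − 1 = 8.056%
The lowest effective annual rate is Orbit Financial at 6.818%.

Orbit Financial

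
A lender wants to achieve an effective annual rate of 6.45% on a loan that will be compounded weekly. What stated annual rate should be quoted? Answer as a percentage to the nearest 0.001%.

(1 + r/52)^52 − 1 = 0.0645, so 1 + r/52 = 1.0645^(1/52).
r/52 = 0.001203, so r = 0.062543 = 6.254%.

6.254%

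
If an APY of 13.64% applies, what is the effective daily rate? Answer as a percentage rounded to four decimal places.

The per-day rate i satisfies (1 + i)^365 = 1 + 0.1364.
i = 1.1364^(1/365) − 1 = 0.0003504 = 0.0350%.

0.0350%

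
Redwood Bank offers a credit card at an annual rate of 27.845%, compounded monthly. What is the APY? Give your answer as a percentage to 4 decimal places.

EAR = (1 + 0.27845/12)^12 − 1.
= 1.316884 − 1 = 31.6884%.

31.6884%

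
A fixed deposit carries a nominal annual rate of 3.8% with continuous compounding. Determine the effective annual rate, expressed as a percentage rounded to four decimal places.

3.8731%

With continuous compounding, EAR = e^0.038 − 1.
e^0.038 = 1.038731, so EAR = 0.038731 = 3.8731%.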